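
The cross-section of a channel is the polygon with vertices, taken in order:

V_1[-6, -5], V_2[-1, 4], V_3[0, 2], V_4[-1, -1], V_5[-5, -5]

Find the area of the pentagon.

17

V_1→V_2: (-6)(4) − (-1)(-5) = -29
V_2→V_3: (-1)(2) − (0)(4) = -2
V_3→V_4: (0)(-1) − (-1)(2) = 2
V_4→V_5: (-1)(-5) − (-5)(-1) = 0
V_5→V_1: (-5)(-5) − (-6)(-5) = -5
Σ = -34
Area = |Σ|/2 = 17.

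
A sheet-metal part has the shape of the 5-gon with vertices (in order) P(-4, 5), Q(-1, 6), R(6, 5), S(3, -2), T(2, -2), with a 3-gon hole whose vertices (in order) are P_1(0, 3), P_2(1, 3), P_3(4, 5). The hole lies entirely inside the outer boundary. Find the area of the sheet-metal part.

42.5

Outer boundary:
Apply Gauss's area formula: 2A = Σ (x_i·y_{i+1} − x_{i+1}·y_i), indices taken mod 5.
Σ = (-19) + (-41) + (-27) + (-2) + (2) = -87
Area = |Σ|/2 = 43.5.
Hole:
Apply the surveyor's formula: 2A = Σ (x_i·y_{i+1} − x_{i+1}·y_i), indices taken mod 3.
P_1→P_2: (0)(3) − (1)(3) = -3
P_2→P_3: (1)(5) − (4)(3) = -7
P_3→P_1: (4)(3) − (0)(5) = 12
Σ = 2
Area = |Σ|/2 = 1.
Net area = 43.5 − 1 = 42.5.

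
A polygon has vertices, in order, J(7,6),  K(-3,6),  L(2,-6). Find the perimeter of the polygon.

36

|JK| = √((-10)² + (0)²) = √100 = 10
|KL| = √((5)² + (-12)²) = √169 = 13
|LJ| = √((5)² + (12)²) = √169 = 13
Perimeter = 10 + 13 + 13 = 36.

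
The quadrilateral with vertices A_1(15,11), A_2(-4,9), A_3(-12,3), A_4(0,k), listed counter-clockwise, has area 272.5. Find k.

-10

Write out the shoelace sum; only the two edges meeting at A_4 involve k:
2·Area = [((-12)·k − 0·3) + (0·11 − 15·k)] + 275
       = -27·k + 275 = 545
⇒ k = -10.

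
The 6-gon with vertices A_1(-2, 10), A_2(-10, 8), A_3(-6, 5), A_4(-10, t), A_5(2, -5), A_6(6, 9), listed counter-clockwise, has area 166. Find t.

Write out the shoelace sum; only the two edges meeting at A_4 involve t:
2·Area = [((-6)·t − (-10)·5) + ((-10)·(-5) − 2·t)] + 208
       = -8·t + 308 = 332
⇒ t = -3.

-3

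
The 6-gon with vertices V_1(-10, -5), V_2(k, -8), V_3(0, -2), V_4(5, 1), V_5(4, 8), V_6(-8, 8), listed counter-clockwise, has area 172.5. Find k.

1

Write out the shoelace sum; only the two edges meeting at V_2 involve k:
2·Area = [((-10)·(-8) − k·(-5)) + (k·(-2) − 0·(-8))] + 262
       = 3·k + 342 = 345
⇒ k = 1.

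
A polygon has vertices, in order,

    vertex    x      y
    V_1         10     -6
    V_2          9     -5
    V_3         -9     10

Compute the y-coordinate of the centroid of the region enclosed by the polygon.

-1/3

Apply the surveyor's formula. First the cross-terms c_i = x_i·y_{i+1} − x_{i+1}·y_i:
  4, 45, -46  ⇒  2A = 3, A = 1.5.
Then Σ (y_i + y_{i+1})·c_i = -3, so ȳ = -3 / (6·1.5) = -1/3.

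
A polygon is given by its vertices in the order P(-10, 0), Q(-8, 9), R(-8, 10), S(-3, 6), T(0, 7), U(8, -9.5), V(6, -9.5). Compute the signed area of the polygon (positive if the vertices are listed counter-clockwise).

Apply Gauss's area formula: 2A = Σ (x_i·y_{i+1} − x_{i+1}·y_i), indices taken mod 7.
P→Q: (-10)(9) − (-8)(0) = -90
Q→R: (-8)(10) − (-8)(9) = -8
R→S: (-8)(6) − (-3)(10) = -18
S→T: (-3)(7) − (0)(6) = -21
T→U: (0)(-9.5) − (8)(7) = -56
U→V: (8)(-9.5) − (6)(-9.5) = -19
V→P: (6)(0) − (-10)(-9.5) = -95
Σ = -307
Signed area = Σ/2 = -153.5 (negative ⇒ clockwise traversal).

-153.5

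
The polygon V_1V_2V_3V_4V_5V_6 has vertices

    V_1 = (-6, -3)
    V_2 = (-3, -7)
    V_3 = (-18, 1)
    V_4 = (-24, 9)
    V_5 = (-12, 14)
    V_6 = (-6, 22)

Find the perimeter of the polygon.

|V_1V_2| = √((3)² + (-4)²) = √25 = 5
|V_2V_3| = √((-15)² + (8)²) = √289 = 17
|V_3V_4| = √((-6)² + (8)²) = √100 = 10
|V_4V_5| = √((12)² + (5)²) = √169 = 13
|V_5V_6| = √((6)² + (8)²) = √100 = 10
|V_6V_1| = √((0)² + (-25)²) = √625 = 25
Perimeter = 5 + 17 + 10 + 13 + 10 + 25 = 80.

80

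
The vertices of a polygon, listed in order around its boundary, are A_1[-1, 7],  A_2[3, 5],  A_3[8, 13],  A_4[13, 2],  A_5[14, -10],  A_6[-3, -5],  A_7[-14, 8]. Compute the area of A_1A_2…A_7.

311

Σ = (-26) + (-1) + (-153) + (-158) + (-100) + (-94) + (-90) = -622
Area = |Σ|/2 = 311.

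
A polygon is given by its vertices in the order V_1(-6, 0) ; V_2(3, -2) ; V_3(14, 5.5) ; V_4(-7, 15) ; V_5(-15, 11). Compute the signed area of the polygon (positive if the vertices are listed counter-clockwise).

Apply the shoelace formula: 2A = Σ (x_i·y_{i+1} − x_{i+1}·y_i), indices taken mod 5.
Cross-terms: 12, 44.5, 248.5, 148, 66  ⇒  Σ = 519
Signed area = Σ/2 = 259.5 (positive ⇒ counter-clockwise traversal).

259.5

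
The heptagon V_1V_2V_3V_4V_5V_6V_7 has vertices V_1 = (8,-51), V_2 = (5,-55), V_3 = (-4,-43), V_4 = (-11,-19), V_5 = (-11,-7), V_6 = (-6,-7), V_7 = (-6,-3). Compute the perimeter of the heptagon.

116

|V_1V_2| = √((-3)² + (-4)²) = √25 = 5
|V_2V_3| = √((-9)² + (12)²) = √225 = 15
|V_3V_4| = √((-7)² + (24)²) = √625 = 25
|V_4V_5| = √((0)² + (12)²) = √144 = 12
|V_5V_6| = √((5)² + (0)²) = √25 = 5
|V_6V_7| = √((0)² + (4)²) = √16 = 4
|V_7V_1| = √((14)² + (-48)²) = √2500 = 50
Perimeter = 5 + 15 + 25 + 12 + 5 + 4 + 50 = 116.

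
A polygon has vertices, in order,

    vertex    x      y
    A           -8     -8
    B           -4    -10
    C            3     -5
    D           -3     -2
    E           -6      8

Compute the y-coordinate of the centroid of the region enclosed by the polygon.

-11/3

Apply the surveyor's formula. First the cross-terms c_i = x_i·y_{i+1} − x_{i+1}·y_i:
  48, 50, -21, -36, 112  ⇒  2A = 153, A = 76.5.
Then Σ (y_i + y_{i+1})·c_i = -1683, so ȳ = -1683 / (6·76.5) = -11/3.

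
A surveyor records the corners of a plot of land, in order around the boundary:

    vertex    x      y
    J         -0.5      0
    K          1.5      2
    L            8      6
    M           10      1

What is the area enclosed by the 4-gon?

29.75

Σ = (-1) + (-7) + (-52) + (0.5) = -59.5
Area = |Σ|/2 = 29.75.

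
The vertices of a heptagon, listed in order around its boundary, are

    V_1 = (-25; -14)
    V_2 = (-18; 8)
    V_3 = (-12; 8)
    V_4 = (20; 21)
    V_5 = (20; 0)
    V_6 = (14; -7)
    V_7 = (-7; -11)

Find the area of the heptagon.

Apply the shoelace formula: 2A = Σ (x_i·y_{i+1} − x_{i+1}·y_i), indices taken mod 7.
Σ = (-452) + (-48) + (-412) + (-420) + (-140) + (-203) + (-177) = -1852
Area = |Σ|/2 = 926.

926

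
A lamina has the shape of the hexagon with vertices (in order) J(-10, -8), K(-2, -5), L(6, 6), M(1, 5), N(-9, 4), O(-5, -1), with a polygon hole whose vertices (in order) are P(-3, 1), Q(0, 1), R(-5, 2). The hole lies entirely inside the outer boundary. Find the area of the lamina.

90.5

Outer boundary:
J→K: (-10)(-5) − (-2)(-8) = 34
K→L: (-2)(6) − (6)(-5) = 18
L→M: (6)(5) − (1)(6) = 24
M→N: (1)(4) − (-9)(5) = 49
N→O: (-9)(-1) − (-5)(4) = 29
O→J: (-5)(-8) − (-10)(-1) = 30
Σ = 184
Area = |Σ|/2 = 92.
Hole:
Apply Gauss's area formula: 2A = Σ (x_i·y_{i+1} − x_{i+1}·y_i), indices taken mod 3.
Cross-terms: -3, 5, 1  ⇒  Σ = 3
Area = |Σ|/2 = 1.5.
Net area = 92 − 1.5 = 90.5.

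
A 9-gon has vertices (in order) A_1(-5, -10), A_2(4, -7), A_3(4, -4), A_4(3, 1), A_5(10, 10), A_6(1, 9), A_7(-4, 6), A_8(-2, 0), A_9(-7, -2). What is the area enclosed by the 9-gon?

Apply the shoelace formula: 2A = Σ (x_i·y_{i+1} − x_{i+1}·y_i), indices taken mod 9.
Cross-terms: 75, 12, 16, 20, 80, 42, 12, 4, 60  ⇒  Σ = 321
Area = |Σ|/2 = 160.5.

160.5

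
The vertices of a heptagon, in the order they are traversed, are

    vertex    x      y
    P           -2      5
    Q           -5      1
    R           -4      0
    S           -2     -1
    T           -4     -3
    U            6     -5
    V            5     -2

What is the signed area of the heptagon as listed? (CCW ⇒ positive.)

Apply Gauss's area formula: 2A = Σ (x_i·y_{i+1} − x_{i+1}·y_i), indices taken mod 7.
Σ = (23) + (4) + (4) + (2) + (38) + (13) + (21) = 105
Signed area = Σ/2 = 52.5 (positive ⇒ counter-clockwise traversal).

52.5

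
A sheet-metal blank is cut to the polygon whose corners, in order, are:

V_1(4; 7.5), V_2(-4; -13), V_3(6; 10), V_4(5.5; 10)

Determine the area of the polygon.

Apply the shoelace (surveyor's) formula: 2A = Σ (x_i·y_{i+1} − x_{i+1}·y_i), indices taken mod 4.
Σ = (-22) + (38) + (5) + (1.25) = 22.25
Area = |Σ|/2 = 11.125.

11.125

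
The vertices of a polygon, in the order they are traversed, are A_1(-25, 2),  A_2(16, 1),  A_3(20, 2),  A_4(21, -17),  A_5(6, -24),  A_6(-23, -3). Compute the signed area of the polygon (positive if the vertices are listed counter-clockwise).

Apply the shoelace (surveyor's) formula: 2A = Σ (x_i·y_{i+1} − x_{i+1}·y_i), indices taken mod 6.
Σ = (-57) + (12) + (-382) + (-402) + (-570) + (-121) = -1520
Signed area = Σ/2 = -760 (negative ⇒ clockwise traversal).

-760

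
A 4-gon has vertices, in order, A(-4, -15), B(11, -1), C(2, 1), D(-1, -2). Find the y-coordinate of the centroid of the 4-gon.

-470/93

Apply the shoelace (surveyor's) formula. First the cross-terms c_i = x_i·y_{i+1} − x_{i+1}·y_i:
  169, 13, -3, 7  ⇒  2A = 186, A = 93.
Then Σ (y_i + y_{i+1})·c_i = -2820, so ȳ = -2820 / (6·93) = -470/93.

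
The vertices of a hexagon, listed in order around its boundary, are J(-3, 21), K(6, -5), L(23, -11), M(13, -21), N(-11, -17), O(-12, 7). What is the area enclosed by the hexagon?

Apply the surveyor's formula: 2A = Σ (x_i·y_{i+1} − x_{i+1}·y_i), indices taken mod 6.
Σ = (-111) + (49) + (-340) + (-452) + (-281) + (-231) = -1366
Area = |Σ|/2 = 683.

683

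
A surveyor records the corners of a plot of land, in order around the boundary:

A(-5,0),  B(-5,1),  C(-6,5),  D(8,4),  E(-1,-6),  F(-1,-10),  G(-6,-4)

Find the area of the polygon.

102

Apply the surveyor's formula: 2A = Σ (x_i·y_{i+1} − x_{i+1}·y_i), indices taken mod 7.
A→B: (-5)(1) − (-5)(0) = -5
B→C: (-5)(5) − (-6)(1) = -19
C→D: (-6)(4) − (8)(5) = -64
D→E: (8)(-6) − (-1)(4) = -44
E→F: (-1)(-10) − (-1)(-6) = 4
F→G: (-1)(-4) − (-6)(-10) = -56
G→A: (-6)(0) − (-5)(-4) = -20
Σ = -204
Area = |Σ|/2 = 102.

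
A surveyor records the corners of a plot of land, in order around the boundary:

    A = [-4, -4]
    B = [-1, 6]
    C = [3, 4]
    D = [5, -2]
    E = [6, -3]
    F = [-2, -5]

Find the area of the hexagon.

Apply Gauss's area formula: 2A = Σ (x_i·y_{i+1} − x_{i+1}·y_i), indices taken mod 6.
Σ = (-28) + (-22) + (-26) + (-3) + (-36) + (-12) = -127
Area = |Σ|/2 = 63.5.

63.5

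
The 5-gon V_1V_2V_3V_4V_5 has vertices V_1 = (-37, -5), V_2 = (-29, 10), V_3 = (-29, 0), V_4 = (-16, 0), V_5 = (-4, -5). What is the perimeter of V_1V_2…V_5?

|V_1V_2| = √((8)² + (15)²) = √289 = 17
|V_2V_3| = √((0)² + (-10)²) = √100 = 10
|V_3V_4| = √((13)² + (0)²) = √169 = 13
|V_4V_5| = √((12)² + (-5)²) = √169 = 13
|V_5V_1| = √((-33)² + (0)²) = √1089 = 33
Perimeter = 17 + 10 + 13 + 13 + 33 = 86.

86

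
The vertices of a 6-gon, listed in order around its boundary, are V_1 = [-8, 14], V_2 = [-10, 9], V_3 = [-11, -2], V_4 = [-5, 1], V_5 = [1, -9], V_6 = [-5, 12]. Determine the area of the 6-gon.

101.5

Apply the surveyor's formula: 2A = Σ (x_i·y_{i+1} − x_{i+1}·y_i), indices taken mod 6.
V_1→V_2: (-8)(9) − (-10)(14) = 68
V_2→V_3: (-10)(-2) − (-11)(9) = 119
V_3→V_4: (-11)(1) − (-5)(-2) = -21
V_4→V_5: (-5)(-9) − (1)(1) = 44
V_5→V_6: (1)(12) − (-5)(-9) = -33
V_6→V_1: (-5)(14) − (-8)(12) = 26
Σ = 203
Area = |Σ|/2 = 101.5.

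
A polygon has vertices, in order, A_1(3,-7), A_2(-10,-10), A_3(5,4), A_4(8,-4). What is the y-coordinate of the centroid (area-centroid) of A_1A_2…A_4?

-118/31

Apply Gauss's area formula. First the cross-terms c_i = x_i·y_{i+1} − x_{i+1}·y_i:
  -100, 10, -52, -44  ⇒  2A = -186, A = -93.
Then Σ (y_i + y_{i+1})·c_i = 2124, so ȳ = 2124 / (6·(-93)) = -118/31.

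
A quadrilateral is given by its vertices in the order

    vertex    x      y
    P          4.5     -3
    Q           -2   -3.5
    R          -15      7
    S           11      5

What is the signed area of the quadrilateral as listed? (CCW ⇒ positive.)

Apply Gauss's area formula: 2A = Σ (x_i·y_{i+1} − x_{i+1}·y_i), indices taken mod 4.
P→Q: (4.5)(-3.5) − (-2)(-3) = -21.75
Q→R: (-2)(7) − (-15)(-3.5) = -66.5
R→S: (-15)(5) − (11)(7) = -152
S→P: (11)(-3) − (4.5)(5) = -55.5
Σ = -295.75
Signed area = Σ/2 = -147.875 (negative ⇒ clockwise traversal).

-147.875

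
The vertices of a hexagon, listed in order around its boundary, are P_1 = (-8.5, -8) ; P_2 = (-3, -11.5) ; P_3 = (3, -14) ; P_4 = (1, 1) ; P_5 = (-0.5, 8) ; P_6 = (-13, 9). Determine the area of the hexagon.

227.875

Apply Gauss's area formula: 2A = Σ (x_i·y_{i+1} − x_{i+1}·y_i), indices taken mod 6.
Σ = (73.75) + (76.5) + (17) + (8.5) + (99.5) + (180.5) = 455.75
Area = |Σ|/2 = 227.875.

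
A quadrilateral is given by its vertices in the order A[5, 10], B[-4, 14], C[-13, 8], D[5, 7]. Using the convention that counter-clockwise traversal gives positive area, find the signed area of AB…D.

Σ = (110) + (150) + (-131) + (15) = 144
Signed area = Σ/2 = 72 (positive ⇒ counter-clockwise traversal).

72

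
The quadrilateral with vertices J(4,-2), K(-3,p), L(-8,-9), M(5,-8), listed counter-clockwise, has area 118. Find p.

7

Write out the shoelace sum; only the two edges meeting at K involve p:
2·Area = [(4·p − (-3)·(-2)) + ((-3)·(-9) − (-8)·p)] + 131
       = 12·p + 152 = 236
⇒ p = 7.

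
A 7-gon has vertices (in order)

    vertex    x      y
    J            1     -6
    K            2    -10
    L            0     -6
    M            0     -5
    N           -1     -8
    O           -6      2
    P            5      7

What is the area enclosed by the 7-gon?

77

Apply the surveyor's formula: 2A = Σ (x_i·y_{i+1} − x_{i+1}·y_i), indices taken mod 7.
J→K: (1)(-10) − (2)(-6) = 2
K→L: (2)(-6) − (0)(-10) = -12
L→M: (0)(-5) − (0)(-6) = 0
M→N: (0)(-8) − (-1)(-5) = -5
N→O: (-1)(2) − (-6)(-8) = -50
O→P: (-6)(7) − (5)(2) = -52
P→J: (5)(-6) − (1)(7) = -37
Σ = -154
Area = |Σ|/2 = 77.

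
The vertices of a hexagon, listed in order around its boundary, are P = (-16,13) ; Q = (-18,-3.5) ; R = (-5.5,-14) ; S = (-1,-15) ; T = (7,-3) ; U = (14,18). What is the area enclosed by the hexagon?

668.625

Apply the shoelace (surveyor's) formula: 2A = Σ (x_i·y_{i+1} − x_{i+1}·y_i), indices taken mod 6.
P→Q: (-16)(-3.5) − (-18)(13) = 290
Q→R: (-18)(-14) − (-5.5)(-3.5) = 232.75
R→S: (-5.5)(-15) − (-1)(-14) = 68.5
S→T: (-1)(-3) − (7)(-15) = 108
T→U: (7)(18) − (14)(-3) = 168
U→P: (14)(13) − (-16)(18) = 470
Σ = 1337.25
Area = |Σ|/2 = 668.625.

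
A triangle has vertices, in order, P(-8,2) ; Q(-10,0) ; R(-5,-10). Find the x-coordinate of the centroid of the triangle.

Apply the surveyor's formula. First the cross-terms c_i = x_i·y_{i+1} − x_{i+1}·y_i:
  20, 100, -90  ⇒  2A = 30, A = 15.
Then Σ (x_i + x_{i+1})·c_i = -690, so x̄ = -690 / (6·15) = -23/3.

-23/3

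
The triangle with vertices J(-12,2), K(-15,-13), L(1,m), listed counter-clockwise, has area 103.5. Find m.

The doubled signed area Σ (x_i y_{i+1} − x_{i+1} y_i) is linear in m.
With m=0 it equals 201; the coefficient of m is -3 (from the two edges through L).
So -3·m + 201 = 2·103.5 = 207 ⇒ m = -2.

-2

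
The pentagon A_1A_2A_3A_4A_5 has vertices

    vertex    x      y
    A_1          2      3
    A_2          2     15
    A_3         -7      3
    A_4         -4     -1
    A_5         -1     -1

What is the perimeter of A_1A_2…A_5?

40

|A_1A_2| = √((0)² + (12)²) = √144 = 12
|A_2A_3| = √((-9)² + (-12)²) = √225 = 15
|A_3A_4| = √((3)² + (-4)²) = √25 = 5
|A_4A_5| = √((3)² + (0)²) = √9 = 3
|A_5A_1| = √((3)² + (4)²) = √25 = 5
Perimeter = 12 + 15 + 5 + 3 + 5 = 40.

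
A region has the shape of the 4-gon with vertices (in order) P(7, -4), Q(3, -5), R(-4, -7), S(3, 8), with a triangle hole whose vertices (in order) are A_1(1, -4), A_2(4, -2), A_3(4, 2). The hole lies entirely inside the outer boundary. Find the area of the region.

Outer boundary:
P→Q: (7)(-5) − (3)(-4) = -23
Q→R: (3)(-7) − (-4)(-5) = -41
R→S: (-4)(8) − (3)(-7) = -11
S→P: (3)(-4) − (7)(8) = -68
Σ = -143
Area = |Σ|/2 = 71.5.
Hole:
Σ = (14) + (16) + (-18) = 12
Area = |Σ|/2 = 6.
Net area = 71.5 − 6 = 65.5.

65.5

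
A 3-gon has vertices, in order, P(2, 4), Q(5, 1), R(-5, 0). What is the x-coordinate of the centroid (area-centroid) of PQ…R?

2/3

Apply the shoelace formula. First the cross-terms c_i = x_i·y_{i+1} − x_{i+1}·y_i:
  -18, 5, -20  ⇒  2A = -33, A = -16.5.
Then Σ (x_i + x_{i+1})·c_i = -66, so x̄ = -66 / (6·(-16.5)) = 2/3.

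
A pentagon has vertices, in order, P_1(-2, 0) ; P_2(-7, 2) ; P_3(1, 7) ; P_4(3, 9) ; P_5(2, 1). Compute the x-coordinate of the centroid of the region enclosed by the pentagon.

-0.9125

Apply the shoelace formula. First the cross-terms c_i = x_i·y_{i+1} − x_{i+1}·y_i:
  -4, -51, -12, -15, 2  ⇒  2A = -80, A = -40.
Then Σ (x_i + x_{i+1})·c_i = 219, so x̄ = 219 / (6·(-40)) = -0.9125.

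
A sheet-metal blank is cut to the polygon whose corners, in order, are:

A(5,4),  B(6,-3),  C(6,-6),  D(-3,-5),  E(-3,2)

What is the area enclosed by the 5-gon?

74

Apply the shoelace (surveyor's) formula: 2A = Σ (x_i·y_{i+1} − x_{i+1}·y_i), indices taken mod 5.
Σ = (-39) + (-18) + (-48) + (-21) + (-22) = -148
Area = |Σ|/2 = 74.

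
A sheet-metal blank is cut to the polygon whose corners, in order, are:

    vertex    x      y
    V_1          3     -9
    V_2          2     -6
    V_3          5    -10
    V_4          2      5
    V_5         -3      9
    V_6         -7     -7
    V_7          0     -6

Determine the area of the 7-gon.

116

V_1→V_2: (3)(-6) − (2)(-9) = 0
V_2→V_3: (2)(-10) − (5)(-6) = 10
V_3→V_4: (5)(5) − (2)(-10) = 45
V_4→V_5: (2)(9) − (-3)(5) = 33
V_5→V_6: (-3)(-7) − (-7)(9) = 84
V_6→V_7: (-7)(-6) − (0)(-7) = 42
V_7→V_1: (0)(-9) − (3)(-6) = 18
Σ = 232
Area = |Σ|/2 = 116.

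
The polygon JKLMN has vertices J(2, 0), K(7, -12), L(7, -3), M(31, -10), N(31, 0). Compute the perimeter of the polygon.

|JK| = √((5)² + (-12)²) = √169 = 13
|KL| = √((0)² + (9)²) = √81 = 9
|LM| = √((24)² + (-7)²) = √625 = 25
|MN| = √((0)² + (10)²) = √100 = 10
|NJ| = √((-29)² + (0)²) = √841 = 29
Perimeter = 13 + 9 + 25 + 10 + 29 = 86.

86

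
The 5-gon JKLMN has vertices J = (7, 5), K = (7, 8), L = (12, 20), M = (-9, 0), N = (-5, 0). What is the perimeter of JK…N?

|JK| = √((0)² + (3)²) = √9 = 3
|KL| = √((5)² + (12)²) = √169 = 13
|LM| = √((-21)² + (-20)²) = √841 = 29
|MN| = √((4)² + (0)²) = √16 = 4
|NJ| = √((12)² + (5)²) = √169 = 13
Perimeter = 3 + 13 + 29 + 4 + 13 = 62.

62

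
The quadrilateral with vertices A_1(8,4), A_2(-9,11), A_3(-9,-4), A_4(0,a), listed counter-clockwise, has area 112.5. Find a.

2

The doubled signed area Σ (x_i y_{i+1} − x_{i+1} y_i) is linear in a.
With a=0 it equals 259; the coefficient of a is -17 (from the two edges through A_4).
So -17·a + 259 = 2·112.5 = 225 ⇒ a = 2.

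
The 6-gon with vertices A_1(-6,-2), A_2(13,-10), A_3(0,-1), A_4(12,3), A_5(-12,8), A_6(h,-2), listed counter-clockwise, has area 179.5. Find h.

-13

The doubled signed area Σ (x_i y_{i+1} − x_{i+1} y_i) is linear in h.
With h=0 it equals 229; the coefficient of h is -10 (from the two edges through A_6).
So -10·h + 229 = 2·179.5 = 359 ⇒ h = -13.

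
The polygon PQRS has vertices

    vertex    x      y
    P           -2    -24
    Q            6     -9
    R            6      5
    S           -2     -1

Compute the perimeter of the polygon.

|PQ| = √((8)² + (15)²) = √289 = 17
|QR| = √((0)² + (14)²) = √196 = 14
|RS| = √((-8)² + (-6)²) = √100 = 10
|SP| = √((0)² + (-23)²) = √529 = 23
Perimeter = 17 + 14 + 10 + 23 = 64.

64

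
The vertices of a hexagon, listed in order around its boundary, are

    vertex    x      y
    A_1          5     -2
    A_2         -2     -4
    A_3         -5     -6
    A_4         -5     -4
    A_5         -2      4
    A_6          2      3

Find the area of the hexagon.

51.5

Apply Gauss's area formula: 2A = Σ (x_i·y_{i+1} − x_{i+1}·y_i), indices taken mod 6.
Σ = (-24) + (-8) + (-10) + (-28) + (-14) + (-19) = -103
Area = |Σ|/2 = 51.5.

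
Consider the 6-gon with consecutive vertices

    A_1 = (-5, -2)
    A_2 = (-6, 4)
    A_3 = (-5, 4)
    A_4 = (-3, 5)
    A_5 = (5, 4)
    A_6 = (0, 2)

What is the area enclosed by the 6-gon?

33

Apply the shoelace formula: 2A = Σ (x_i·y_{i+1} − x_{i+1}·y_i), indices taken mod 6.
Σ = (-32) + (-4) + (-13) + (-37) + (10) + (10) = -66
Area = |Σ|/2 = 33.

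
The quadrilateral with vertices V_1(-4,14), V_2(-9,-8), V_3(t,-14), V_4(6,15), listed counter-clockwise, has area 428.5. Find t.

The doubled signed area Σ (x_i y_{i+1} − x_{i+1} y_i) is linear in t.
With t=0 it equals 512; the coefficient of t is 23 (from the two edges through V_3).
So 23·t + 512 = 2·428.5 = 857 ⇒ t = 15.

15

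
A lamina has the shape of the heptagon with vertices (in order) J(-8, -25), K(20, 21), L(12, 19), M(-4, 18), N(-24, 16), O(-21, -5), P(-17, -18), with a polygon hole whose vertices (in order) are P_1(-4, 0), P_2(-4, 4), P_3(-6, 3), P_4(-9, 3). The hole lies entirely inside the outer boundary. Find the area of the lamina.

1066.5

Outer boundary:
Apply the shoelace formula: 2A = Σ (x_i·y_{i+1} − x_{i+1}·y_i), indices taken mod 7.
Σ = (332) + (128) + (292) + (368) + (456) + (293) + (281) = 2150
Area = |Σ|/2 = 1075.
Hole:
Σ = (-16) + (12) + (9) + (12) = 17
Area = |Σ|/2 = 8.5.
Net area = 1075 − 8.5 = 1066.5.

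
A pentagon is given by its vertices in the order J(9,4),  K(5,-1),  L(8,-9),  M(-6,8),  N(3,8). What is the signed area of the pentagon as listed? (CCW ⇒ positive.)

Apply the shoelace formula: 2A = Σ (x_i·y_{i+1} − x_{i+1}·y_i), indices taken mod 5.
J→K: (9)(-1) − (5)(4) = -29
K→L: (5)(-9) − (8)(-1) = -37
L→M: (8)(8) − (-6)(-9) = 10
M→N: (-6)(8) − (3)(8) = -72
N→J: (3)(4) − (9)(8) = -60
Σ = -188
Signed area = Σ/2 = -94 (negative ⇒ clockwise traversal).

-94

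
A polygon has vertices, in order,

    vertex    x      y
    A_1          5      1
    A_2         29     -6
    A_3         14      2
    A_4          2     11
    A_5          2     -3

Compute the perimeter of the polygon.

|A_1A_2| = √((24)² + (-7)²) = √625 = 25
|A_2A_3| = √((-15)² + (8)²) = √289 = 17
|A_3A_4| = √((-12)² + (9)²) = √225 = 15
|A_4A_5| = √((0)² + (-14)²) = √196 = 14
|A_5A_1| = √((3)² + (4)²) = √25 = 5
Perimeter = 25 + 17 + 15 + 14 + 5 = 76.

76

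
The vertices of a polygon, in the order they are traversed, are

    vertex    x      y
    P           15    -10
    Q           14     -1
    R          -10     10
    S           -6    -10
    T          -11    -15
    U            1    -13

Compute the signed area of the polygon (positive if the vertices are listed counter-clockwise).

369

Cross-terms: 125, 130, 160, -20, 158, 185  ⇒  Σ = 738
Signed area = Σ/2 = 369 (positive ⇒ counter-clockwise traversal).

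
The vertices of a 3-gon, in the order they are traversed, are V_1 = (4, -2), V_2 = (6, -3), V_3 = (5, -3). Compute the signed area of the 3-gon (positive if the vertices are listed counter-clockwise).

-0.5

Apply the shoelace formula: 2A = Σ (x_i·y_{i+1} − x_{i+1}·y_i), indices taken mod 3.
Σ = (0) + (-3) + (2) = -1
Signed area = Σ/2 = -0.5 (negative ⇒ clockwise traversal).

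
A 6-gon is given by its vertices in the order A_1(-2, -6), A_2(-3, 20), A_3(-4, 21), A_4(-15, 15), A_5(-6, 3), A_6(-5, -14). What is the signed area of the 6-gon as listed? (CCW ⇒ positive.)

180

A_1→A_2: (-2)(20) − (-3)(-6) = -58
A_2→A_3: (-3)(21) − (-4)(20) = 17
A_3→A_4: (-4)(15) − (-15)(21) = 255
A_4→A_5: (-15)(3) − (-6)(15) = 45
A_5→A_6: (-6)(-14) − (-5)(3) = 99
A_6→A_1: (-5)(-6) − (-2)(-14) = 2
Σ = 360
Signed area = Σ/2 = 180 (positive ⇒ counter-clockwise traversal).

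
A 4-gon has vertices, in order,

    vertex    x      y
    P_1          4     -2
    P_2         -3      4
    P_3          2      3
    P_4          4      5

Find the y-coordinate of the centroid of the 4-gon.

199/111

Apply the shoelace (surveyor's) formula. First the cross-terms c_i = x_i·y_{i+1} − x_{i+1}·y_i:
  10, -17, -2, -28  ⇒  2A = -37, A = -18.5.
Then Σ (y_i + y_{i+1})·c_i = -199, so ȳ = -199 / (6·(-18.5)) = 199/111.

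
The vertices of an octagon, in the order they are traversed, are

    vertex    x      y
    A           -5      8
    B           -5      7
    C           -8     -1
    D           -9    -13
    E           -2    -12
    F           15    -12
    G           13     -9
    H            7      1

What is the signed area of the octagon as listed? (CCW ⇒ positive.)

302.5

Apply the surveyor's formula: 2A = Σ (x_i·y_{i+1} − x_{i+1}·y_i), indices taken mod 8.
Σ = (5) + (61) + (95) + (82) + (204) + (21) + (76) + (61) = 605
Signed area = Σ/2 = 302.5 (positive ⇒ counter-clockwise traversal).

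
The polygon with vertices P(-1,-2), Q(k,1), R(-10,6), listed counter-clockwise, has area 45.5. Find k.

7

The doubled signed area Σ (x_i y_{i+1} − x_{i+1} y_i) is linear in k.
With k=0 it equals 35; the coefficient of k is 8 (from the two edges through Q).
So 8·k + 35 = 2·45.5 = 91 ⇒ k = 7.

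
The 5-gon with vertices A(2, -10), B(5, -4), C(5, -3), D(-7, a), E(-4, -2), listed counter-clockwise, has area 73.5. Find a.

The doubled signed area Σ (x_i y_{i+1} − x_{i+1} y_i) is linear in a.
With a=0 it equals 84; the coefficient of a is 9 (from the two edges through D).
So 9·a + 84 = 2·73.5 = 147 ⇒ a = 7.

7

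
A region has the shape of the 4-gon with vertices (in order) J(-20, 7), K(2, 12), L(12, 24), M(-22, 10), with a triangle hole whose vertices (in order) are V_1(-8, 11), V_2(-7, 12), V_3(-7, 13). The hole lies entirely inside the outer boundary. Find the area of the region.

Outer boundary:
J→K: (-20)(12) − (2)(7) = -254
K→L: (2)(24) − (12)(12) = -96
L→M: (12)(10) − (-22)(24) = 648
M→J: (-22)(7) − (-20)(10) = 46
Σ = 344
Area = |Σ|/2 = 172.
Hole:
Apply the shoelace formula: 2A = Σ (x_i·y_{i+1} − x_{i+1}·y_i), indices taken mod 3.
V_1→V_2: (-8)(12) − (-7)(11) = -19
V_2→V_3: (-7)(13) − (-7)(12) = -7
V_3→V_1: (-7)(11) − (-8)(13) = 27
Σ = 1
Area = |Σ|/2 = 0.5.
Net area = 172 − 0.5 = 171.5.

171.5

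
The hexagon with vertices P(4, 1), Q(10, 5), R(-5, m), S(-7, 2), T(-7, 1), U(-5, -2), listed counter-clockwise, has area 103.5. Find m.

Write out the shoelace sum; only the two edges meeting at R involve m:
2·Area = [(10·m − (-5)·5) + ((-5)·2 − (-7)·m)] + 39
       = 17·m + 54 = 207
⇒ m = 9.

9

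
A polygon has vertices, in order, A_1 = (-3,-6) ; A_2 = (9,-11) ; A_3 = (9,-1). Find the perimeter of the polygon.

36

|A_1A_2| = √((12)² + (-5)²) = √169 = 13
|A_2A_3| = √((0)² + (10)²) = √100 = 10
|A_3A_1| = √((-12)² + (-5)²) = √169 = 13
Perimeter = 13 + 10 + 13 = 36.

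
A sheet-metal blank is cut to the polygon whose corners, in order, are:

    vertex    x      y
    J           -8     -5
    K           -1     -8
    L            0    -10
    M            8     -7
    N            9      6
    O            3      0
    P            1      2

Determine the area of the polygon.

129.5

Apply Gauss's area formula: 2A = Σ (x_i·y_{i+1} − x_{i+1}·y_i), indices taken mod 7.
J→K: (-8)(-8) − (-1)(-5) = 59
K→L: (-1)(-10) − (0)(-8) = 10
L→M: (0)(-7) − (8)(-10) = 80
M→N: (8)(6) − (9)(-7) = 111
N→O: (9)(0) − (3)(6) = -18
O→P: (3)(2) − (1)(0) = 6
P→J: (1)(-5) − (-8)(2) = 11
Σ = 259
Area = |Σ|/2 = 129.5.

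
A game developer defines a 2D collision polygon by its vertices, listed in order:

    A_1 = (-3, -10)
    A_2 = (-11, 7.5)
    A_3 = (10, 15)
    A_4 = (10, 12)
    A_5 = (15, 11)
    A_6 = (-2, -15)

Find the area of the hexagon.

Σ = (-132.5) + (-240) + (-30) + (-70) + (-203) + (-25) = -700.5
Area = |Σ|/2 = 350.25.

350.25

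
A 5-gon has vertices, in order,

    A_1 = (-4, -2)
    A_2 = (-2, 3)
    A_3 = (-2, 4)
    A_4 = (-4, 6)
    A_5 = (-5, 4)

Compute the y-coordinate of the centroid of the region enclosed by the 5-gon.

101/39

Apply Gauss's area formula. First the cross-terms c_i = x_i·y_{i+1} − x_{i+1}·y_i:
  -16, -2, 4, 14, 26  ⇒  2A = 26, A = 13.
Then Σ (y_i + y_{i+1})·c_i = 202, so ȳ = 202 / (6·13) = 101/39.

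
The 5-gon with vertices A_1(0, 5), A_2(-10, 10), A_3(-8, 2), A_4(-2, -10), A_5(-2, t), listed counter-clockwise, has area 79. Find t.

3

Write out the shoelace sum; only the two edges meeting at A_5 involve t:
2·Area = [((-2)·t − (-2)·(-10)) + ((-2)·5 − 0·t)] + 194
       = -2·t + 164 = 158
⇒ t = 3.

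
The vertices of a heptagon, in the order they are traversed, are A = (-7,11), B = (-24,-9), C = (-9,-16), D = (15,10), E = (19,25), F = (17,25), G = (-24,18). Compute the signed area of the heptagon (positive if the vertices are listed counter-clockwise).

Apply the surveyor's formula: 2A = Σ (x_i·y_{i+1} − x_{i+1}·y_i), indices taken mod 7.
Σ = (327) + (303) + (150) + (185) + (50) + (906) + (-138) = 1783
Signed area = Σ/2 = 891.5 (positive ⇒ counter-clockwise traversal).

891.5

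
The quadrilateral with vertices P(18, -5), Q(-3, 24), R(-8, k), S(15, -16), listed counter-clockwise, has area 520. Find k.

Write out the shoelace sum; only the two edges meeting at R involve k:
2·Area = [((-3)·k − (-8)·24) + ((-8)·(-16) − 15·k)] + 630
       = -18·k + 950 = 1040
⇒ k = -5.

-5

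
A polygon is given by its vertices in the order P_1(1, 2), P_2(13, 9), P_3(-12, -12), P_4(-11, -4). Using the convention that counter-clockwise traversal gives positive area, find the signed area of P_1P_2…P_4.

-83.5

Apply the shoelace formula: 2A = Σ (x_i·y_{i+1} − x_{i+1}·y_i), indices taken mod 4.
Σ = (-17) + (-48) + (-84) + (-18) = -167
Signed area = Σ/2 = -83.5 (negative ⇒ clockwise traversal).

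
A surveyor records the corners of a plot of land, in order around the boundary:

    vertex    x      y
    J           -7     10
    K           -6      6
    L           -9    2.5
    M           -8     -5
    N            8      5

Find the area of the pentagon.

118.5

Apply the shoelace formula: 2A = Σ (x_i·y_{i+1} − x_{i+1}·y_i), indices taken mod 5.
Cross-terms: 18, 39, 65, 0, 115  ⇒  Σ = 237
Area = |Σ|/2 = 118.5.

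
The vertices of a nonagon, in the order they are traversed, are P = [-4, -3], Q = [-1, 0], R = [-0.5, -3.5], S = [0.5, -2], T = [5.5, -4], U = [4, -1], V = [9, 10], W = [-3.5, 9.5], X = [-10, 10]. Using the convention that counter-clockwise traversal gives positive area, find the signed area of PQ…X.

161.125

Apply the surveyor's formula: 2A = Σ (x_i·y_{i+1} − x_{i+1}·y_i), indices taken mod 9.
Σ = (-3) + (3.5) + (2.75) + (9) + (10.5) + (49) + (120.5) + (60) + (70) = 322.25
Signed area = Σ/2 = 161.125 (positive ⇒ counter-clockwise traversal).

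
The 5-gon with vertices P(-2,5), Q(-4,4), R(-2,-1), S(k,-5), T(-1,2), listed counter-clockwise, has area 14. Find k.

Write out the shoelace sum; only the two edges meeting at S involve k:
2·Area = [((-2)·(-5) − k·(-1)) + (k·2 − (-1)·(-5))] + 23
       = 3·k + 28 = 28
⇒ k = 0.

0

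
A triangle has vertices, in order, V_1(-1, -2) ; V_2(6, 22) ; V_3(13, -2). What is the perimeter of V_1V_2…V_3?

64

|V_1V_2| = √((7)² + (24)²) = √625 = 25
|V_2V_3| = √((7)² + (-24)²) = √625 = 25
|V_3V_1| = √((-14)² + (0)²) = √196 = 14
Perimeter = 25 + 25 + 14 = 64.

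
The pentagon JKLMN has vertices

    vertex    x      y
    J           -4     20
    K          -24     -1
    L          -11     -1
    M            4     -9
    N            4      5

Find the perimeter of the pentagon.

90

|JK| = √((-20)² + (-21)²) = √841 = 29
|KL| = √((13)² + (0)²) = √169 = 13
|LM| = √((15)² + (-8)²) = √289 = 17
|MN| = √((0)² + (14)²) = √196 = 14
|NJ| = √((-8)² + (15)²) = √289 = 17
Perimeter = 29 + 13 + 17 + 14 + 17 = 90.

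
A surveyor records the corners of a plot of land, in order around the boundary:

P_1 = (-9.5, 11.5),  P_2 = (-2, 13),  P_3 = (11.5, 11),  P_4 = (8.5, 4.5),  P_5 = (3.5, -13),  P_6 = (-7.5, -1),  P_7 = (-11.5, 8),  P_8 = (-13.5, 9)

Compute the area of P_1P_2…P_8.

338.875

Σ = (-100.5) + (-171.5) + (-41.75) + (-126.25) + (-101) + (-71.5) + (4.5) + (-69.75) = -677.75
Area = |Σ|/2 = 338.875.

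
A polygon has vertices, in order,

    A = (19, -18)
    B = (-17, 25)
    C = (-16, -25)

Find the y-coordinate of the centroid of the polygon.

Apply Gauss's area formula. First the cross-terms c_i = x_i·y_{i+1} − x_{i+1}·y_i:
  169, 825, 763  ⇒  2A = 1757, A = 878.5.
Then Σ (y_i + y_{i+1})·c_i = -31626, so ȳ = -31626 / (6·878.5) = -6.

-6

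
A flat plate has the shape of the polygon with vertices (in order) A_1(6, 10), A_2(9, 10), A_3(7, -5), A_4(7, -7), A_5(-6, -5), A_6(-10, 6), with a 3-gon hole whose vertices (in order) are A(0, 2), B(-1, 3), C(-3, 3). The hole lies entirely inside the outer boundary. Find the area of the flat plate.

228

Outer boundary:
Apply the surveyor's formula: 2A = Σ (x_i·y_{i+1} − x_{i+1}·y_i), indices taken mod 6.
Σ = (-30) + (-115) + (-14) + (-77) + (-86) + (-136) = -458
Area = |Σ|/2 = 229.
Hole:
A→B: (0)(3) − (-1)(2) = 2
B→C: (-1)(3) − (-3)(3) = 6
C→A: (-3)(2) − (0)(3) = -6
Σ = 2
Area = |Σ|/2 = 1.
Net area = 229 − 1 = 228.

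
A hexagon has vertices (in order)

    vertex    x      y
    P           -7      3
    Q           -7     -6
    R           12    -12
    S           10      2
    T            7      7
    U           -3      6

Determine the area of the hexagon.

Σ = (63) + (156) + (144) + (56) + (63) + (33) = 515
Area = |Σ|/2 = 257.5.

257.5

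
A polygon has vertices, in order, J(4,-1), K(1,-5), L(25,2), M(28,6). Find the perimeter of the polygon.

|JK| = √((-3)² + (-4)²) = √25 = 5
|KL| = √((24)² + (7)²) = √625 = 25
|LM| = √((3)² + (4)²) = √25 = 5
|MJ| = √((-24)² + (-7)²) = √625 = 25
Perimeter = 5 + 25 + 5 + 25 = 60.

60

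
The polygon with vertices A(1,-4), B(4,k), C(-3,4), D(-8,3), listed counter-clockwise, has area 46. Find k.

Write out the shoelace sum; only the two edges meeting at B involve k:
2·Area = [(1·k − 4·(-4)) + (4·4 − (-3)·k)] + 52
       = 4·k + 84 = 92
⇒ k = 2.

2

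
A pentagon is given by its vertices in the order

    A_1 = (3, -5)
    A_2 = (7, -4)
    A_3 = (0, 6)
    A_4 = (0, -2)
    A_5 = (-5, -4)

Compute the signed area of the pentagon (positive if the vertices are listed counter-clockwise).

Apply the shoelace (surveyor's) formula: 2A = Σ (x_i·y_{i+1} − x_{i+1}·y_i), indices taken mod 5.
Σ = (23) + (42) + (0) + (-10) + (37) = 92
Signed area = Σ/2 = 46 (positive ⇒ counter-clockwise traversal).

46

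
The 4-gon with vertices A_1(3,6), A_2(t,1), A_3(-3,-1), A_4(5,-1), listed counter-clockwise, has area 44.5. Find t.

The doubled signed area Σ (x_i y_{i+1} − x_{i+1} y_i) is linear in t.
With t=0 it equals 47; the coefficient of t is -7 (from the two edges through A_2).
So -7·t + 47 = 2·44.5 = 89 ⇒ t = -6.

-6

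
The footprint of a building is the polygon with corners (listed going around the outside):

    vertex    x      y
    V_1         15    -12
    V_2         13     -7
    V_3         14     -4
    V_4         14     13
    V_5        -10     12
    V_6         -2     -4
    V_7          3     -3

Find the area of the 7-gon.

Apply the shoelace (surveyor's) formula: 2A = Σ (x_i·y_{i+1} − x_{i+1}·y_i), indices taken mod 7.
Cross-terms: 51, 46, 238, 298, 64, 18, 9  ⇒  Σ = 724
Area = |Σ|/2 = 362.

362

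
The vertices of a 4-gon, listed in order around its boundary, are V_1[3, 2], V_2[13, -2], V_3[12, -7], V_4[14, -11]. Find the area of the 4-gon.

36

Apply Gauss's area formula: 2A = Σ (x_i·y_{i+1} − x_{i+1}·y_i), indices taken mod 4.
Cross-terms: -32, -67, -34, 61  ⇒  Σ = -72
Area = |Σ|/2 = 36.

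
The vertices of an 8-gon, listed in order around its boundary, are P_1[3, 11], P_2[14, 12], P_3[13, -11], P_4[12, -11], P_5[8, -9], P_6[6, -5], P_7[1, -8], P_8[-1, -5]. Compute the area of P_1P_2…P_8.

Apply the surveyor's formula: 2A = Σ (x_i·y_{i+1} − x_{i+1}·y_i), indices taken mod 8.
Cross-terms: -118, -310, -11, -20, 14, -43, -13, 4  ⇒  Σ = -497
Area = |Σ|/2 = 248.5.

248.5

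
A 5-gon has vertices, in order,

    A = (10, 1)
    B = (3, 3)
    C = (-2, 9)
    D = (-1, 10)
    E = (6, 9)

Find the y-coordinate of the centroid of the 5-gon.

Apply the shoelace (surveyor's) formula. First the cross-terms c_i = x_i·y_{i+1} − x_{i+1}·y_i:
  27, 33, -11, -69, -84  ⇒  2A = -104, A = -52.
Then Σ (y_i + y_{i+1})·c_i = -1856, so ȳ = -1856 / (6·(-52)) = 232/39.

232/39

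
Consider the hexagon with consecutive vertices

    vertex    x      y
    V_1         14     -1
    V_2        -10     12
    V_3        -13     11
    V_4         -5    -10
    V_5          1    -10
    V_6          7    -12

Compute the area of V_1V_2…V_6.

Apply the shoelace formula: 2A = Σ (x_i·y_{i+1} − x_{i+1}·y_i), indices taken mod 6.
V_1→V_2: (14)(12) − (-10)(-1) = 158
V_2→V_3: (-10)(11) − (-13)(12) = 46
V_3→V_4: (-13)(-10) − (-5)(11) = 185
V_4→V_5: (-5)(-10) − (1)(-10) = 60
V_5→V_6: (1)(-12) − (7)(-10) = 58
V_6→V_1: (7)(-1) − (14)(-12) = 161
Σ = 668
Area = |Σ|/2 = 334.

334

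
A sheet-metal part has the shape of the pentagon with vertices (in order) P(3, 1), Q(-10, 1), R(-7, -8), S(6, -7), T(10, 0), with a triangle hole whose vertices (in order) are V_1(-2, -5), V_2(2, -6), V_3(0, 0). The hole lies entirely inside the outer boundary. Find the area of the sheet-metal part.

Outer boundary:
Σ = (13) + (87) + (97) + (70) + (10) = 277
Area = |Σ|/2 = 138.5.
Hole:
V_1→V_2: (-2)(-6) − (2)(-5) = 22
V_2→V_3: (2)(0) − (0)(-6) = 0
V_3→V_1: (0)(-5) − (-2)(0) = 0
Σ = 22
Area = |Σ|/2 = 11.
Net area = 138.5 − 11 = 127.5.

127.5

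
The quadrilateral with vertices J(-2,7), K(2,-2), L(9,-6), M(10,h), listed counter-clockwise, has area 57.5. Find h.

The doubled signed area Σ (x_i y_{i+1} − x_{i+1} y_i) is linear in h.
With h=0 it equals 126; the coefficient of h is 11 (from the two edges through M).
So 11·h + 126 = 2·57.5 = 115 ⇒ h = -1.

-1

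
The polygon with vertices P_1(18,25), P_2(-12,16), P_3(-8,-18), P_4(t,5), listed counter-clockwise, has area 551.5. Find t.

7

Write out the shoelace sum; only the two edges meeting at P_4 involve t:
2·Area = [((-8)·5 − t·(-18)) + (t·25 − 18·5)] + 932
       = 43·t + 802 = 1103
⇒ t = 7.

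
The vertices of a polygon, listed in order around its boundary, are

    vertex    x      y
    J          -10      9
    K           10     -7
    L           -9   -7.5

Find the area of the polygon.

157

Apply Gauss's area formula: 2A = Σ (x_i·y_{i+1} − x_{i+1}·y_i), indices taken mod 3.
Cross-terms: -20, -138, -156  ⇒  Σ = -314
Area = |Σ|/2 = 157.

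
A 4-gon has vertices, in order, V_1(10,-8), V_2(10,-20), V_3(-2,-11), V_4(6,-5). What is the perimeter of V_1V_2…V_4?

42

|V_1V_2| = √((0)² + (-12)²) = √144 = 12
|V_2V_3| = √((-12)² + (9)²) = √225 = 15
|V_3V_4| = √((8)² + (6)²) = √100 = 10
|V_4V_1| = √((4)² + (-3)²) = √25 = 5
Perimeter = 12 + 15 + 10 + 5 = 42.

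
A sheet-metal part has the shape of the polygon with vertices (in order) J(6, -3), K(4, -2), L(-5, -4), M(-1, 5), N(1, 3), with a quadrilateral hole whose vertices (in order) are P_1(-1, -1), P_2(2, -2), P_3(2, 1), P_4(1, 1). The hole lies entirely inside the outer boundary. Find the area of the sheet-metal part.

36.5

Outer boundary:
Cross-terms: 0, -26, -29, -8, -21  ⇒  Σ = -84
Area = |Σ|/2 = 42.
Hole:
Apply the shoelace formula: 2A = Σ (x_i·y_{i+1} − x_{i+1}·y_i), indices taken mod 4.
Σ = (4) + (6) + (1) + (0) = 11
Area = |Σ|/2 = 5.5.
Net area = 42 − 5.5 = 36.5.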